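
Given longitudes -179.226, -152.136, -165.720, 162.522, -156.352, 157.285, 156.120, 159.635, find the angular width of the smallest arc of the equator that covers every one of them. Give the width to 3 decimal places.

51.744°

Sort the longitudes: -179.226°, -165.720°, -156.352°, -152.136°, +156.120°, +157.285°, +159.635°, +162.522°.
Eastward gaps between consecutive values (wrapping around): 13.506°, 9.368°, 4.216°, 308.256°, 1.165°, 2.350°, 2.887°, 18.252°.
Largest gap = 308.256° ⇒ minimal covering band is its complement: 360° − 308.256° = 51.744°.
Band runs from +156.120° eastward to -152.136°, crossing the antimeridian.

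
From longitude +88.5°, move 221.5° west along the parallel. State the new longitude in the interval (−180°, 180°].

Start at +88.5°; shift −221.5° → -133.0°.
-133.0° already lies in (−180°, 180°].

-133.0°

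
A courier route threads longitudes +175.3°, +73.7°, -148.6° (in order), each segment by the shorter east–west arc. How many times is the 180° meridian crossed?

1

Leg 1: +175.3° → +73.7°, shortest Δλ = -101.6° (west) — does not cross 180°.
Leg 2: +73.7° → -148.6°, shortest Δλ = 137.7° (east) — crosses 180°.
Total crossings: 1.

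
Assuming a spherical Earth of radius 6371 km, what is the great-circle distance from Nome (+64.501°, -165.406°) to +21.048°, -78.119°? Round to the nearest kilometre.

Δλ = -78.119 − -165.406 = 87.287°.
Δφ = 21.048 − 64.501 = -43.453°.
a = sin²(Δφ/2) + cos φ₁ · cos φ₂ · sin²(Δλ/2) = 0.328408.
c = 2·atan2(√a, √(1−a)) = 1.22049 rad → d = 6371·c ≈ 7775.76 km.

7776 km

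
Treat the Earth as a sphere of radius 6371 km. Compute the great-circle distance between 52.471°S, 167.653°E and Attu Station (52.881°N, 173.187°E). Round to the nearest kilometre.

11726 km

Δλ = 173.187 − 167.653 = 5.534°.
Δφ = 52.881 − -52.471 = 105.352°.
a = sin²(Δφ/2) + cos φ₁ · cos φ₂ · sin²(Δλ/2) = 0.633231.
c = 2·atan2(√a, √(1−a)) = 1.84052 rad → d = 6371·c ≈ 11725.93 km.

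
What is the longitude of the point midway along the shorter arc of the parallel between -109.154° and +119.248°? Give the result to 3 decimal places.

Signed shortest Δλ from -109.154° to +119.248° is -131.598°.
Midpoint longitude = -109.154° + (-131.598°)/2 = -109.154° − 65.799° = -174.953°.
(The naïve average (-109.154 + +119.248)/2 = 5.047° is on the wrong side of the globe.)

-174.953°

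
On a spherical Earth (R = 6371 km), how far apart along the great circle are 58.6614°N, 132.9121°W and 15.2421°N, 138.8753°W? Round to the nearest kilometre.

Δλ = -138.8753 − -132.9121 = -5.9632°.
Δφ = 15.2421 − 58.6614 = -43.4193°.
a = sin²(Δφ/2) + cos φ₁ · cos φ₂ · sin²(Δλ/2) = 0.138186.
c = 2·atan2(√a, √(1−a)) = 0.76175 rad → d = 6371·c ≈ 4853.12 km.

4853 km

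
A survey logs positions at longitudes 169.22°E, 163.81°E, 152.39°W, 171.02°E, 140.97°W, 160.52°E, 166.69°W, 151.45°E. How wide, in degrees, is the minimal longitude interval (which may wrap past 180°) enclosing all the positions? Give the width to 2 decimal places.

67.58°

Sort the longitudes: -166.69°, -152.39°, -140.97°, +151.45°, +160.52°, +163.81°, +169.22°, +171.02°.
Eastward gaps between consecutive values (wrapping around): 14.30°, 11.42°, 292.42°, 9.07°, 3.29°, 5.41°, 1.80°, 22.29°.
Largest gap = 292.42° ⇒ minimal covering band is its complement: 360° − 292.42° = 67.58°.
Band runs from +151.45° eastward to -140.97°, crossing the antimeridian.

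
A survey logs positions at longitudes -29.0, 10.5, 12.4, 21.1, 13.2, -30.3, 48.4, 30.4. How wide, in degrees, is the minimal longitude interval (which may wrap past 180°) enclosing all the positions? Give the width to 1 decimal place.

Sort the longitudes: -30.3°, -29.0°, +10.5°, +12.4°, +13.2°, +21.1°, +30.4°, +48.4°.
Eastward gaps between consecutive values (wrapping around): 1.3°, 39.5°, 1.9°, 0.8°, 7.9°, 9.3°, 18.0°, 281.3°.
Largest gap = 281.3° ⇒ minimal covering band is its complement: 360° − 281.3° = 78.7°.
Band runs from -30.3° eastward to +48.4°.

78.7°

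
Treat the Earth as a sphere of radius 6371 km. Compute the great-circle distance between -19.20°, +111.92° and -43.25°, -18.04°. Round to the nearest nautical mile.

Δλ = -18.04 − 111.92 = -129.96°.
Δφ = -43.25 − -19.20 = -24.05°.
a = sin²(Δφ/2) + cos φ₁ · cos φ₂ · sin²(Δλ/2) = 0.608222.
c = 2·atan2(√a, √(1−a)) = 1.78897 rad → d = 6371·c ≈ 11397.51 km ≈ 6154.16 nmi.

6154 nmi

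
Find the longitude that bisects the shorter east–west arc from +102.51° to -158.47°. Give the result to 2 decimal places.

Signed shortest Δλ from +102.51° to -158.47° is +99.02°.
Midpoint longitude = +102.51° + (+99.02°)/2 = +102.51° + 49.51° = +152.02°.
(The naïve average (+102.51 + -158.47)/2 = -27.98° is on the wrong side of the globe.)

+152.02°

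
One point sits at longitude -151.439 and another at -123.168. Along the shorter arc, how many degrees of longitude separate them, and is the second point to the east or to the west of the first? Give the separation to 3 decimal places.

Raw difference: -123.168 − -151.439 = 28.271°.
Normalise into (−180°, 180°]: 28.271° stays 28.271°.
Positive ⇒ the second point lies to the east; separation 28.271°.

28.271° east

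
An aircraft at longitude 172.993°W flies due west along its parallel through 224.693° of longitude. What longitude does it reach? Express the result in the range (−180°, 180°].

Start at -172.993°; shift −224.693° → -397.686°.
-397.686° lies outside (−180°, 180°]; add 360° → -37.686°.

37.686°W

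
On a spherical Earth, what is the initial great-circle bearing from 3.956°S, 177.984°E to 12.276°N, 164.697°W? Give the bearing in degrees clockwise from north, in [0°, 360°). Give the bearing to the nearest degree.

46°

Δλ = -164.697 − 177.984 = -342.681°; wrapped into (−180°, 180°]: 17.319°.
θ = atan2( sin Δλ · cos φ₂ , cos φ₁ · sin φ₂ − sin φ₁ · cos φ₂ · cos Δλ )
  = atan2(0.29088, 0.27647) = 46.455° → normalised to [0°, 360°): 46.455°.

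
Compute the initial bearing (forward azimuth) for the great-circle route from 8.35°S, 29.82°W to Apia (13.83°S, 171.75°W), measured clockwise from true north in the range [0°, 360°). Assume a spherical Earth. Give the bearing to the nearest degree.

240°

Δλ = -171.75 − -29.82 = -141.93°.
θ = atan2( sin Δλ · cos φ₂ , cos φ₁ · sin φ₂ − sin φ₁ · cos φ₂ · cos Δλ )
  = atan2(-0.59875, -0.34752) = -120.131° → normalised to [0°, 360°): 239.869°.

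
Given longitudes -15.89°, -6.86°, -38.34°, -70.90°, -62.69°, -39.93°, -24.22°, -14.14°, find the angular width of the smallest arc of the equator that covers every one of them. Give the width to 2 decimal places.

Sort the longitudes: -70.90°, -62.69°, -39.93°, -38.34°, -24.22°, -15.89°, -14.14°, -6.86°.
Eastward gaps between consecutive values (wrapping around): 8.21°, 22.76°, 1.59°, 14.12°, 8.33°, 1.75°, 7.28°, 295.96°.
Largest gap = 295.96° ⇒ minimal covering band is its complement: 360° − 295.96° = 64.04°.
Band runs from -70.90° eastward to -6.86°.

64.04°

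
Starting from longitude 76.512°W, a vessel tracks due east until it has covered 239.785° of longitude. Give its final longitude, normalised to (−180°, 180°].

Start at -76.512°; shift +239.785° → +163.273°.
+163.273° already lies in (−180°, 180°].

163.273°E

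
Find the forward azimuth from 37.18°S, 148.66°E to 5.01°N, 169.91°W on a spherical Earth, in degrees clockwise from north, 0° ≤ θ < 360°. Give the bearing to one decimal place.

Δλ = -169.91 − 148.66 = -318.57°; wrapped into (−180°, 180°]: 41.43°.
θ = atan2( sin Δλ · cos φ₂ , cos φ₁ · sin φ₂ − sin φ₁ · cos φ₂ · cos Δλ )
  = atan2(0.65918, 0.52095) = 51.681° → normalised to [0°, 360°): 51.681°.

51.7°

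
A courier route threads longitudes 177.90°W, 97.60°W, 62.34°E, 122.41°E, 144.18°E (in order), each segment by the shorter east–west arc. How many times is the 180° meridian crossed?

0

Leg 1: -177.90° → -97.60°, shortest Δλ = 80.3° (east) — does not cross 180°.
Leg 2: -97.60° → +62.34°, shortest Δλ = 159.94° (east) — does not cross 180°.
Leg 3: +62.34° → +122.41°, shortest Δλ = 60.07° (east) — does not cross 180°.
Leg 4: +122.41° → +144.18°, shortest Δλ = 21.77° (east) — does not cross 180°.
Total crossings: 0.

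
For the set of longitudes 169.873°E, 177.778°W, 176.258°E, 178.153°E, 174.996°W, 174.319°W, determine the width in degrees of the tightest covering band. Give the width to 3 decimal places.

15.808°

Sort the longitudes: -177.778°, -174.996°, -174.319°, +169.873°, +176.258°, +178.153°.
Eastward gaps between consecutive values (wrapping around): 2.782°, 0.677°, 344.192°, 6.385°, 1.895°, 4.069°.
Largest gap = 344.192° ⇒ minimal covering band is its complement: 360° − 344.192° = 15.808°.
Band runs from +169.873° eastward to -174.319°, crossing the antimeridian.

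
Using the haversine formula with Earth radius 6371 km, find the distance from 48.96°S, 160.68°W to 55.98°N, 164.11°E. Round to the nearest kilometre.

12117 km

Δλ = 164.11 − -160.68 = 324.79°; wrapped into (−180°, 180°]: -35.21°.
Δφ = 55.98 − -48.96 = 104.94°.
a = sin²(Δφ/2) + cos φ₁ · cos φ₂ · sin²(Δλ/2) = 0.662508.
c = 2·atan2(√a, √(1−a)) = 1.90182 rad → d = 6371·c ≈ 12116.53 km.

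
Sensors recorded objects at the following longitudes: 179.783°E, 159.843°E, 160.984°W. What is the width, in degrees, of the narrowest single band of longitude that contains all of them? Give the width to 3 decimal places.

39.173°

Sort the longitudes: -160.984°, +159.843°, +179.783°.
Eastward gaps between consecutive values (wrapping around): 320.827°, 19.940°, 19.233°.
Largest gap = 320.827° ⇒ minimal covering band is its complement: 360° − 320.827° = 39.173°.
Band runs from +159.843° eastward to -160.984°, crossing the antimeridian.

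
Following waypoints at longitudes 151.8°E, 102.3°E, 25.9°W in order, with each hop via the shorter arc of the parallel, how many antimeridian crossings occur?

0

Leg 1: +151.8° → +102.3°, shortest Δλ = -49.5° (west) — does not cross 180°.
Leg 2: +102.3° → -25.9°, shortest Δλ = -128.2° (west) — does not cross 180°.
Total crossings: 0.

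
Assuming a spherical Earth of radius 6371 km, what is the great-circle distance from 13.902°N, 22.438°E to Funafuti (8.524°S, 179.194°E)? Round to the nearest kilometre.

17412 km

Δλ = 179.194 − 22.438 = 156.756°.
Δφ = -8.524 − 13.902 = -22.426°.
a = sin²(Δφ/2) + cos φ₁ · cos φ₂ · sin²(Δλ/2) = 0.958839.
c = 2·atan2(√a, √(1−a)) = 2.73299 rad → d = 6371·c ≈ 17411.90 km.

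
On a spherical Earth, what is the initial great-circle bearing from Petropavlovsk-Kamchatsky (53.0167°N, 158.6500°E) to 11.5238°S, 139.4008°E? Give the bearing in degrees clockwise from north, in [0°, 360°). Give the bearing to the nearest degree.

Δλ = 139.4008 − 158.6500 = -19.2492°.
θ = atan2( sin Δλ · cos φ₂ , cos φ₁ · sin φ₂ − sin φ₁ · cos φ₂ · cos Δλ )
  = atan2(-0.32303, -0.85913) = -159.394° → normalised to [0°, 360°): 200.606°.

201°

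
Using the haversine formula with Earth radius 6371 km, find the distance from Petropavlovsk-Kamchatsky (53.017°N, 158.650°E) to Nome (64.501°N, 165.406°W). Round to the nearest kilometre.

Δλ = -165.406 − 158.650 = -324.056°; wrapped into (−180°, 180°]: 35.944°.
Δφ = 64.501 − 53.017 = 11.484°.
a = sin²(Δφ/2) + cos φ₁ · cos φ₂ · sin²(Δλ/2) = 0.034666.
c = 2·atan2(√a, √(1−a)) = 0.37456 rad → d = 6371·c ≈ 2386.32 km.

2386 km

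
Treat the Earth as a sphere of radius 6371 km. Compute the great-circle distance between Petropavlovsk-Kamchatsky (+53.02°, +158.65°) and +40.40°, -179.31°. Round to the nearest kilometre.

2174 km

Δλ = -179.31 − 158.65 = -337.96°; wrapped into (−180°, 180°]: 22.04°.
Δφ = 40.40 − 53.02 = -12.62°.
a = sin²(Δφ/2) + cos φ₁ · cos φ₂ · sin²(Δλ/2) = 0.028818.
c = 2·atan2(√a, √(1−a)) = 0.34117 rad → d = 6371·c ≈ 2173.59 km.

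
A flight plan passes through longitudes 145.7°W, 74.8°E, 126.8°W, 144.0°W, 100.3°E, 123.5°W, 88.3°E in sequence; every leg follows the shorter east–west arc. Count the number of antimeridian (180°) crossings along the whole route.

5

Leg 1: -145.7° → +74.8°, shortest Δλ = -139.5° (west) — crosses 180°.
Leg 2: +74.8° → -126.8°, shortest Δλ = 158.4° (east) — crosses 180°.
Leg 3: -126.8° → -144.0°, shortest Δλ = -17.2° (west) — does not cross 180°.
Leg 4: -144.0° → +100.3°, shortest Δλ = -115.7° (west) — crosses 180°.
Leg 5: +100.3° → -123.5°, shortest Δλ = 136.2° (east) — crosses 180°.
Leg 6: -123.5° → +88.3°, shortest Δλ = -148.2° (west) — crosses 180°.
Total crossings: 5.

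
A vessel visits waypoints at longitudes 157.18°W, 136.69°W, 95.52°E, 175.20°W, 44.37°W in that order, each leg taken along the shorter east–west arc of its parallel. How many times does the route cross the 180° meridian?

2

Leg 1: -157.18° → -136.69°, shortest Δλ = 20.49° (east) — does not cross 180°.
Leg 2: -136.69° → +95.52°, shortest Δλ = -127.79° (west) — crosses 180°.
Leg 3: +95.52° → -175.20°, shortest Δλ = 89.28° (east) — crosses 180°.
Leg 4: -175.20° → -44.37°, shortest Δλ = 130.83° (east) — does not cross 180°.
Total crossings: 2.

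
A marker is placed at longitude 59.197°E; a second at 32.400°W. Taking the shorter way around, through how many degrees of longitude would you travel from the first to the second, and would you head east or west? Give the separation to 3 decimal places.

91.597° west

Raw difference: -32.400 − 59.197 = -91.597°.
Normalise into (−180°, 180°]: -91.597° stays -91.597°.
Negative ⇒ the second point lies to the west; separation 91.597°.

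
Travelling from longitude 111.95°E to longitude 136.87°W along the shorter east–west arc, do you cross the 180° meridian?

Yes

Naïve |-136.87 − 111.95| = 248.82° > 180°, so the shorter arc goes the other way round — across 180°.
Signed shortest Δλ = ((-136.87 − 111.95 + 180) mod 360) − 180 = 111.18°.
Going east by 111.18° from +111.95° passes through 180° before reaching -136.87°.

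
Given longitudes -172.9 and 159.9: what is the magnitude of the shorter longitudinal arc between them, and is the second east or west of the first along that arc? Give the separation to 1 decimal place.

27.2° west

Raw difference: 159.9 − -172.9 = 332.8°.
Normalise into (−180°, 180°]: 332.8° − 360° = -27.2°.
Negative ⇒ the second point lies to the west; separation 27.2°.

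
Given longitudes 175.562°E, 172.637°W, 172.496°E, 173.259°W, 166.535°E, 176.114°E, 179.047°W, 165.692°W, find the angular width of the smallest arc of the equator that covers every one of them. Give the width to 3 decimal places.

Sort the longitudes: -179.047°, -173.259°, -172.637°, -165.692°, +166.535°, +172.496°, +175.562°, +176.114°.
Eastward gaps between consecutive values (wrapping around): 5.788°, 0.622°, 6.945°, 332.227°, 5.961°, 3.066°, 0.552°, 4.839°.
Largest gap = 332.227° ⇒ minimal covering band is its complement: 360° − 332.227° = 27.773°.
Band runs from +166.535° eastward to -165.692°, crossing the antimeridian.

27.773°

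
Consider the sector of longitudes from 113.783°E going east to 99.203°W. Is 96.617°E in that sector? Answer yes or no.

Band width going east from +113.783° to -99.203°: ((-99.203 − 113.783) mod 360) = 147.014°.
Offset of +96.617° east of the west edge: ((96.617 − 113.783) mod 360) = 342.834°.
342.834° > 147.014° ⇒ outside.

No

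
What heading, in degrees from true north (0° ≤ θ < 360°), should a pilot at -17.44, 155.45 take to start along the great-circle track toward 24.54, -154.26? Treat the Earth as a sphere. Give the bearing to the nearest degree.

Δλ = -154.26 − 155.45 = -309.71°; wrapped into (−180°, 180°]: 50.29°.
θ = atan2( sin Δλ · cos φ₂ , cos φ₁ · sin φ₂ − sin φ₁ · cos φ₂ · cos Δλ )
  = atan2(0.69980, 0.57042) = 50.816° → normalised to [0°, 360°): 50.816°.

51°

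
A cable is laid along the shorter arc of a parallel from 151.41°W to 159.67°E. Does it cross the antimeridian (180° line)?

Yes

Naïve |159.67 − -151.41| = 311.08° > 180°, so the shorter arc goes the other way round — across 180°.
Signed shortest Δλ = ((159.67 − -151.41 + 180) mod 360) − 180 = -48.92°.
Going west by 48.92° from -151.41° passes through 180° before reaching +159.67°.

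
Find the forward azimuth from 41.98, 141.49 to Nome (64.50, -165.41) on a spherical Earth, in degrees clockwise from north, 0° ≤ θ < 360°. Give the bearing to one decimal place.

34.7°

Δλ = -165.41 − 141.49 = -306.90°; wrapped into (−180°, 180°]: 53.10°.
θ = atan2( sin Δλ · cos φ₂ , cos φ₁ · sin φ₂ − sin φ₁ · cos φ₂ · cos Δλ )
  = atan2(0.34427, 0.49807) = 34.653° → normalised to [0°, 360°): 34.653°.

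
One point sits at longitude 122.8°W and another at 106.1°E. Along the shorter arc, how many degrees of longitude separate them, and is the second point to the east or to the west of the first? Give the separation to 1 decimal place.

Raw difference: 106.1 − -122.8 = 228.9°.
Normalise into (−180°, 180°]: 228.9° − 360° = -131.1°.
Negative ⇒ the second point lies to the west; separation 131.1°.

131.1° west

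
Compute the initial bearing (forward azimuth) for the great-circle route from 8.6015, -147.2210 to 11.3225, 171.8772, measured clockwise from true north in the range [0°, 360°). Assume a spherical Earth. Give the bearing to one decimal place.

Δλ = 171.8772 − -147.2210 = 319.0982°; wrapped into (−180°, 180°]: -40.9018°.
θ = atan2( sin Δλ · cos φ₂ , cos φ₁ · sin φ₂ − sin φ₁ · cos φ₂ · cos Δλ )
  = atan2(-0.64202, 0.08328) = -82.609° → normalised to [0°, 360°): 277.391°.

277.4°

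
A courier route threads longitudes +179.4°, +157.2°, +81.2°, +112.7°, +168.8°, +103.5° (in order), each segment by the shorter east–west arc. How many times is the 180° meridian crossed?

0

Leg 1: +179.4° → +157.2°, shortest Δλ = -22.2° (west) — does not cross 180°.
Leg 2: +157.2° → +81.2°, shortest Δλ = -76.0° (west) — does not cross 180°.
Leg 3: +81.2° → +112.7°, shortest Δλ = 31.5° (east) — does not cross 180°.
Leg 4: +112.7° → +168.8°, shortest Δλ = 56.1° (east) — does not cross 180°.
Leg 5: +168.8° → +103.5°, shortest Δλ = -65.3° (west) — does not cross 180°.
Total crossings: 0.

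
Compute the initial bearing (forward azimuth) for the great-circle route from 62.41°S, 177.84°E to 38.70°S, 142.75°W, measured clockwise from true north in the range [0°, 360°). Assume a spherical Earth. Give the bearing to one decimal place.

63.7°

Δλ = -142.75 − 177.84 = -320.59°; wrapped into (−180°, 180°]: 39.41°.
θ = atan2( sin Δλ · cos φ₂ , cos φ₁ · sin φ₂ − sin φ₁ · cos φ₂ · cos Δλ )
  = atan2(0.49547, 0.24483) = 63.704° → normalised to [0°, 360°): 63.704°.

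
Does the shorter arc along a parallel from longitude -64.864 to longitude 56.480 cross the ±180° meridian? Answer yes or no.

Signed shortest Δλ = ((56.480 − -64.864 + 180) mod 360) − 180 = 121.344°.
Going east by 121.344° from -64.864° reaches +56.480° without touching 180°.

No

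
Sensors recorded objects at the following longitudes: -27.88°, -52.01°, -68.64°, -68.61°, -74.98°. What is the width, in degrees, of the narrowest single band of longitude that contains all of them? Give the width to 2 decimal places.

Sort the longitudes: -74.98°, -68.64°, -68.61°, -52.01°, -27.88°.
Eastward gaps between consecutive values (wrapping around): 6.34°, 0.03°, 16.60°, 24.13°, 312.90°.
Largest gap = 312.90° ⇒ minimal covering band is its complement: 360° − 312.90° = 47.10°.
Band runs from -74.98° eastward to -27.88°.

47.10°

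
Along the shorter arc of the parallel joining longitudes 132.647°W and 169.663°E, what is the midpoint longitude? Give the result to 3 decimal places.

161.492°W

Signed shortest Δλ from -132.647° to +169.663° is -57.690°.
Midpoint longitude = -132.647° + (-57.690°)/2 = -132.647° − 28.845° = -161.492°.
(The naïve average (-132.647 + +169.663)/2 = 18.508° is on the wrong side of the globe.)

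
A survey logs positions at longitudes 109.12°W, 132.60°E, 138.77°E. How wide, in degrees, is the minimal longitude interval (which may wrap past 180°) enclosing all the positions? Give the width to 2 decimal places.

118.28°

Sort the longitudes: -109.12°, +132.60°, +138.77°.
Eastward gaps between consecutive values (wrapping around): 241.72°, 6.17°, 112.11°.
Largest gap = 241.72° ⇒ minimal covering band is its complement: 360° − 241.72° = 118.28°.
Band runs from +132.60° eastward to -109.12°, crossing the antimeridian.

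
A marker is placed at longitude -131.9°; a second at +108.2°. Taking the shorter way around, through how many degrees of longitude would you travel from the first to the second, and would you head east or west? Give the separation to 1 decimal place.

Raw difference: 108.2 − -131.9 = 240.1°.
Normalise into (−180°, 180°]: 240.1° − 360° = -119.9°.
Negative ⇒ the second point lies to the west; separation 119.9°.

119.9° west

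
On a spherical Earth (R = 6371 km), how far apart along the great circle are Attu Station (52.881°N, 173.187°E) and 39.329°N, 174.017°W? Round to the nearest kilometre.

Δλ = -174.017 − 173.187 = -347.204°; wrapped into (−180°, 180°]: 12.796°.
Δφ = 39.329 − 52.881 = -13.552°.
a = sin²(Δφ/2) + cos φ₁ · cos φ₂ · sin²(Δλ/2) = 0.019718.
c = 2·atan2(√a, √(1−a)) = 0.28177 rad → d = 6371·c ≈ 1795.16 km.

1795 km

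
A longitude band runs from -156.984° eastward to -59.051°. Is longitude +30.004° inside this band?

No

Band width going east from -156.984° to -59.051°: ((-59.051 − -156.984) mod 360) = 97.933°.
Offset of +30.004° east of the west edge: ((30.004 − -156.984) mod 360) = 186.988°.
186.988° > 97.933° ⇒ outside.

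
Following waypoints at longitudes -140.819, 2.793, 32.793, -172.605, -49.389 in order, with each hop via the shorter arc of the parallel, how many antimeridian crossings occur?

Leg 1: -140.819° → +2.793°, shortest Δλ = 143.612° (east) — does not cross 180°.
Leg 2: +2.793° → +32.793°, shortest Δλ = 30.0° (east) — does not cross 180°.
Leg 3: +32.793° → -172.605°, shortest Δλ = 154.602° (east) — crosses 180°.
Leg 4: -172.605° → -49.389°, shortest Δλ = 123.216° (east) — does not cross 180°.
Total crossings: 1.

1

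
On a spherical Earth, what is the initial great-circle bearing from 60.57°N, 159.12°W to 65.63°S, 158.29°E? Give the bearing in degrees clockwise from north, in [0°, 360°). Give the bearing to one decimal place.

Δλ = 158.29 − -159.12 = 317.41°; wrapped into (−180°, 180°]: -42.59°.
θ = atan2( sin Δλ · cos φ₂ , cos φ₁ · sin φ₂ − sin φ₁ · cos φ₂ · cos Δλ )
  = atan2(-0.27924, -0.71216) = -158.589° → normalised to [0°, 360°): 201.411°.

201.4°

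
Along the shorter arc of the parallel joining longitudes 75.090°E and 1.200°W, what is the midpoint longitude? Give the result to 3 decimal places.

36.945°E

Signed shortest Δλ from +75.090° to -1.200° is -76.290°.
Midpoint longitude = +75.090° + (-76.290°)/2 = +75.090° − 38.145° = +36.945°.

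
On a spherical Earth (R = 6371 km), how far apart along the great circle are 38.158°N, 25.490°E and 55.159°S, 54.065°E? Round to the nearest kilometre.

10726 km

Δλ = 54.065 − 25.490 = 28.575°.
Δφ = -55.159 − 38.158 = -93.317°.
a = sin²(Δφ/2) + cos φ₁ · cos φ₂ · sin²(Δλ/2) = 0.556289.
c = 2·atan2(√a, √(1−a)) = 1.68361 rad → d = 6371·c ≈ 10726.31 km.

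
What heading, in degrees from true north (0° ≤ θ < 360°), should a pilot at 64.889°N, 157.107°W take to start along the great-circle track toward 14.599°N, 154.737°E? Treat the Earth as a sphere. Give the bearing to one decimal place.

236.5°

Δλ = 154.737 − -157.107 = 311.844°; wrapped into (−180°, 180°]: -48.156°.
θ = atan2( sin Δλ · cos φ₂ , cos φ₁ · sin φ₂ − sin φ₁ · cos φ₂ · cos Δλ )
  = atan2(-0.72091, -0.47759) = -123.524° → normalised to [0°, 360°): 236.476°.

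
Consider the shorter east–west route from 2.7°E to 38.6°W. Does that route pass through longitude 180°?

No

Signed shortest Δλ = ((-38.6 − 2.7 + 180) mod 360) − 180 = -41.3°.
Going west by 41.3° from +2.7° reaches -38.6° without touching 180°.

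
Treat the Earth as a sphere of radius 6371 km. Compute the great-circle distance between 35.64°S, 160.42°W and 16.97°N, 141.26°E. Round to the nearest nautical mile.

Δλ = 141.26 − -160.42 = 301.68°; wrapped into (−180°, 180°]: -58.32°.
Δφ = 16.97 − -35.64 = 52.61°.
a = sin²(Δφ/2) + cos φ₁ · cos φ₂ · sin²(Δλ/2) = 0.380924.
c = 2·atan2(√a, √(1−a)) = 1.33033 rad → d = 6371·c ≈ 8475.56 km ≈ 4576.43 nmi.

4576 nmi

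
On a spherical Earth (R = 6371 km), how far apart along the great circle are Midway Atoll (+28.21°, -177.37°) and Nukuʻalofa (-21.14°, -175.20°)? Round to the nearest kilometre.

5492 km

Δλ = -175.20 − -177.37 = 2.17°.
Δφ = -21.14 − 28.21 = -49.35°.
a = sin²(Δφ/2) + cos φ₁ · cos φ₂ · sin²(Δλ/2) = 0.174576.
c = 2·atan2(√a, √(1−a)) = 0.86210 rad → d = 6371·c ≈ 5492.42 km.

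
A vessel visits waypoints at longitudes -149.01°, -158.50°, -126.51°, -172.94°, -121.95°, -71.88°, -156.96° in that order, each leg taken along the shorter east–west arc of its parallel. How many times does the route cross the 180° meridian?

Leg 1: -149.01° → -158.50°, shortest Δλ = -9.49° (west) — does not cross 180°.
Leg 2: -158.50° → -126.51°, shortest Δλ = 31.99° (east) — does not cross 180°.
Leg 3: -126.51° → -172.94°, shortest Δλ = -46.43° (west) — does not cross 180°.
Leg 4: -172.94° → -121.95°, shortest Δλ = 50.99° (east) — does not cross 180°.
Leg 5: -121.95° → -71.88°, shortest Δλ = 50.07° (east) — does not cross 180°.
Leg 6: -71.88° → -156.96°, shortest Δλ = -85.08° (west) — does not cross 180°.
Total crossings: 0.

0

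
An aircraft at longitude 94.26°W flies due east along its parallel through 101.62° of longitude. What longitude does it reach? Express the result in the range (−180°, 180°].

7.36°E

Start at -94.26°; shift +101.62° → +7.36°.
+7.36° already lies in (−180°, 180°].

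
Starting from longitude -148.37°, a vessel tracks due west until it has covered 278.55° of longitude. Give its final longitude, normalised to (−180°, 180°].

-66.92°

Start at -148.37°; shift −278.55° → -426.92°.
-426.92° lies outside (−180°, 180°]; add 360° → -66.92°.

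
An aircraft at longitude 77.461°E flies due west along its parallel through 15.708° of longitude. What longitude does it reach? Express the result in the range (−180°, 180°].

61.753°E

Start at +77.461°; shift −15.708° → +61.753°.
+61.753° already lies in (−180°, 180°].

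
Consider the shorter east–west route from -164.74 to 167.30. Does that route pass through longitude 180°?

Yes

Naïve |167.30 − -164.74| = 332.04° > 180°, so the shorter arc goes the other way round — across 180°.
Signed shortest Δλ = ((167.30 − -164.74 + 180) mod 360) − 180 = -27.96°.
Going west by 27.96° from -164.74° passes through 180° before reaching +167.30°.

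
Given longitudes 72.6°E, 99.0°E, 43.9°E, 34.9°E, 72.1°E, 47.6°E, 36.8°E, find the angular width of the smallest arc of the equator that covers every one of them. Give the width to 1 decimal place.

64.1°

Sort the longitudes: +34.9°, +36.8°, +43.9°, +47.6°, +72.1°, +72.6°, +99.0°.
Eastward gaps between consecutive values (wrapping around): 1.9°, 7.1°, 3.7°, 24.5°, 0.5°, 26.4°, 295.9°.
Largest gap = 295.9° ⇒ minimal covering band is its complement: 360° − 295.9° = 64.1°.
Band runs from +34.9° eastward to +99.0°.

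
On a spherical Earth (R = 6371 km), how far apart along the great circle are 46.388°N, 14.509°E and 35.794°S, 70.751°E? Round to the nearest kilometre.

10726 km

Δλ = 70.751 − 14.509 = 56.242°.
Δφ = -35.794 − 46.388 = -82.182°.
a = sin²(Δφ/2) + cos φ₁ · cos φ₂ · sin²(Δλ/2) = 0.556281.
c = 2·atan2(√a, √(1−a)) = 1.68360 rad → d = 6371·c ≈ 10726.20 km.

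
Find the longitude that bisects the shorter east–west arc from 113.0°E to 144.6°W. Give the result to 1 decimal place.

164.2°E

Signed shortest Δλ from +113.0° to -144.6° is +102.4°.
Midpoint longitude = +113.0° + (+102.4°)/2 = +113.0° + 51.2° = +164.2°.
(The naïve average (+113.0 + -144.6)/2 = -15.8° is on the wrong side of the globe.)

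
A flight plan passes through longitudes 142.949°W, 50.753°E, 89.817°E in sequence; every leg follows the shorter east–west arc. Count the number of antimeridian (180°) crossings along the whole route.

Leg 1: -142.949° → +50.753°, shortest Δλ = -166.298° (west) — crosses 180°.
Leg 2: +50.753° → +89.817°, shortest Δλ = 39.064° (east) — does not cross 180°.
Total crossings: 1.

1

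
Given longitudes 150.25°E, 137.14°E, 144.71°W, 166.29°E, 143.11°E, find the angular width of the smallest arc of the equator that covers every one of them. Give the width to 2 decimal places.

Sort the longitudes: -144.71°, +137.14°, +143.11°, +150.25°, +166.29°.
Eastward gaps between consecutive values (wrapping around): 281.85°, 5.97°, 7.14°, 16.04°, 49.00°.
Largest gap = 281.85° ⇒ minimal covering band is its complement: 360° − 281.85° = 78.15°.
Band runs from +137.14° eastward to -144.71°, crossing the antimeridian.

78.15°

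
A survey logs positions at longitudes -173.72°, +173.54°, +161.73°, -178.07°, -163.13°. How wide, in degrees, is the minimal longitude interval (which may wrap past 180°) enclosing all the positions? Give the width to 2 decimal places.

Sort the longitudes: -178.07°, -173.72°, -163.13°, +161.73°, +173.54°.
Eastward gaps between consecutive values (wrapping around): 4.35°, 10.59°, 324.86°, 11.81°, 8.39°.
Largest gap = 324.86° ⇒ minimal covering band is its complement: 360° − 324.86° = 35.14°.
Band runs from +161.73° eastward to -163.13°, crossing the antimeridian.

35.14°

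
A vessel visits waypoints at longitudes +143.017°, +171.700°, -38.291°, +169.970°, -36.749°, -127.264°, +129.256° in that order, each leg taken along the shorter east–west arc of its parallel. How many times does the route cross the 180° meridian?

4

Leg 1: +143.017° → +171.700°, shortest Δλ = 28.683° (east) — does not cross 180°.
Leg 2: +171.700° → -38.291°, shortest Δλ = 150.009° (east) — crosses 180°.
Leg 3: -38.291° → +169.970°, shortest Δλ = -151.739° (west) — crosses 180°.
Leg 4: +169.970° → -36.749°, shortest Δλ = 153.281° (east) — crosses 180°.
Leg 5: -36.749° → -127.264°, shortest Δλ = -90.515° (west) — does not cross 180°.
Leg 6: -127.264° → +129.256°, shortest Δλ = -103.48° (west) — crosses 180°.
Total crossings: 4.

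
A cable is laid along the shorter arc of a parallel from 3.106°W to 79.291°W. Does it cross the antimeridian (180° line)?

Signed shortest Δλ = ((-79.291 − -3.106 + 180) mod 360) − 180 = -76.185°.
Going west by 76.185° from -3.106° reaches -79.291° without touching 180°.

No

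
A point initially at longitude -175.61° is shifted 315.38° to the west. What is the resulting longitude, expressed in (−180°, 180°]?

-130.99°

Start at -175.61°; shift −315.38° → -490.99°.
-490.99° lies outside (−180°, 180°]; add 360° → -130.99°.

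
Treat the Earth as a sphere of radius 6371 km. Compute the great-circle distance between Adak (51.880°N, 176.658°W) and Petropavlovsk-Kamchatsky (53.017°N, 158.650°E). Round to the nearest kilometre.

1670 km

Δλ = 158.650 − -176.658 = 335.308°; wrapped into (−180°, 180°]: -24.692°.
Δφ = 53.017 − 51.880 = 1.137°.
a = sin²(Δφ/2) + cos φ₁ · cos φ₂ · sin²(Δλ/2) = 0.017076.
c = 2·atan2(√a, √(1−a)) = 0.26210 rad → d = 6371·c ≈ 1669.83 km.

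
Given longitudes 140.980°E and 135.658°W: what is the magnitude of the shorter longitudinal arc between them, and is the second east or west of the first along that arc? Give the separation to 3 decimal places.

Raw difference: -135.658 − 140.980 = -276.638°.
Normalise into (−180°, 180°]: -276.638° + 360° = 83.362°.
Positive ⇒ the second point lies to the east; separation 83.362°.

83.362° east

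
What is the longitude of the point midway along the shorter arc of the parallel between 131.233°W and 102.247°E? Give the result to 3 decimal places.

165.507°E

Signed shortest Δλ from -131.233° to +102.247° is -126.520°.
Midpoint longitude = -131.233° + (-126.520°)/2 = -131.233° − 63.260° = -194.493°.
Normalise into (−180°, 180°]: +165.507°.
(The naïve average (-131.233 + +102.247)/2 = -14.493° is on the wrong side of the globe.)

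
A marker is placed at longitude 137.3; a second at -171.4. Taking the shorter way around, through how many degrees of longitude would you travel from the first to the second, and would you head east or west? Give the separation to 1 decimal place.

Raw difference: -171.4 − 137.3 = -308.7°.
Normalise into (−180°, 180°]: -308.7° + 360° = 51.3°.
Positive ⇒ the second point lies to the east; separation 51.3°.

51.3° east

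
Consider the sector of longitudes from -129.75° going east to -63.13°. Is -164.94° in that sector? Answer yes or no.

Band width going east from -129.75° to -63.13°: ((-63.13 − -129.75) mod 360) = 66.62°.
Offset of -164.94° east of the west edge: ((-164.94 − -129.75) mod 360) = 324.81°.
324.81° > 66.62° ⇒ outside.

No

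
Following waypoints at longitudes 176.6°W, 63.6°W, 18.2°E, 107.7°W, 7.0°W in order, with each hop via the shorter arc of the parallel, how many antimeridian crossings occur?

Leg 1: -176.6° → -63.6°, shortest Δλ = 113.0° (east) — does not cross 180°.
Leg 2: -63.6° → +18.2°, shortest Δλ = 81.8° (east) — does not cross 180°.
Leg 3: +18.2° → -107.7°, shortest Δλ = -125.9° (west) — does not cross 180°.
Leg 4: -107.7° → -7.0°, shortest Δλ = 100.7° (east) — does not cross 180°.
Total crossings: 0.

0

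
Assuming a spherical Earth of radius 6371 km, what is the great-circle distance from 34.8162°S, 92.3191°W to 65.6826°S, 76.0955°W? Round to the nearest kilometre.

Δλ = -76.0955 − -92.3191 = 16.2236°.
Δφ = -65.6826 − -34.8162 = -30.8664°.
a = sin²(Δφ/2) + cos φ₁ · cos φ₂ · sin²(Δλ/2) = 0.077548.
c = 2·atan2(√a, √(1−a)) = 0.56441 rad → d = 6371·c ≈ 3595.87 km.

3596 km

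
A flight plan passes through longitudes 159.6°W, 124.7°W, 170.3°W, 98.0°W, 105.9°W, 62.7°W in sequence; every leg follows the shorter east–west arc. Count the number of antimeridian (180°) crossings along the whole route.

Leg 1: -159.6° → -124.7°, shortest Δλ = 34.9° (east) — does not cross 180°.
Leg 2: -124.7° → -170.3°, shortest Δλ = -45.6° (west) — does not cross 180°.
Leg 3: -170.3° → -98.0°, shortest Δλ = 72.3° (east) — does not cross 180°.
Leg 4: -98.0° → -105.9°, shortest Δλ = -7.9° (west) — does not cross 180°.
Leg 5: -105.9° → -62.7°, shortest Δλ = 43.2° (east) — does not cross 180°.
Total crossings: 0.

0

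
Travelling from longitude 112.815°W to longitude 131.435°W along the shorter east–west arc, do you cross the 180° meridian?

Signed shortest Δλ = ((-131.435 − -112.815 + 180) mod 360) − 180 = -18.62°.
Going west by 18.62° from -112.815° reaches -131.435° without touching 180°.

No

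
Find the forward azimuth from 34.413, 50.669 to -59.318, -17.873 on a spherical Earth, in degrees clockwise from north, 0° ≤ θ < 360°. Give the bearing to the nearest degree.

210°

Δλ = -17.873 − 50.669 = -68.542°.
θ = atan2( sin Δλ · cos φ₂ , cos φ₁ · sin φ₂ − sin φ₁ · cos φ₂ · cos Δλ )
  = atan2(-0.47490, -0.81499) = -149.770° → normalised to [0°, 360°): 210.230°.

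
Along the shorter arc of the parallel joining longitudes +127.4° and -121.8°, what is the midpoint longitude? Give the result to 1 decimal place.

Signed shortest Δλ from +127.4° to -121.8° is +110.8°.
Midpoint longitude = +127.4° + (+110.8°)/2 = +127.4° + 55.4° = +182.8°.
Normalise into (−180°, 180°]: -177.2°.
(The naïve average (+127.4 + -121.8)/2 = 2.8° is on the wrong side of the globe.)

-177.2°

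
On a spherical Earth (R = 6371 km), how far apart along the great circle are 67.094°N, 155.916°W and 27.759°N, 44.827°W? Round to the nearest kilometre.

8032 km

Δλ = -44.827 − -155.916 = 111.089°.
Δφ = 27.759 − 67.094 = -39.335°.
a = sin²(Δφ/2) + cos φ₁ · cos φ₂ · sin²(Δλ/2) = 0.347452.
c = 2·atan2(√a, √(1−a)) = 1.26076 rad → d = 6371·c ≈ 8032.29 km.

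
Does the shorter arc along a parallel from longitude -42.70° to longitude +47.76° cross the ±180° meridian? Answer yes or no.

Signed shortest Δλ = ((47.76 − -42.70 + 180) mod 360) − 180 = 90.46°.
Going east by 90.46° from -42.70° reaches +47.76° without touching 180°.

No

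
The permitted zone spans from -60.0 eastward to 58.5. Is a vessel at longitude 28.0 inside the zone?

Band width going east from -60.0° to +58.5°: ((58.5 − -60.0) mod 360) = 118.5°.
Offset of +28.0° east of the west edge: ((28.0 − -60.0) mod 360) = 88.0°.
88.0° ≤ 118.5° ⇒ inside.

Yes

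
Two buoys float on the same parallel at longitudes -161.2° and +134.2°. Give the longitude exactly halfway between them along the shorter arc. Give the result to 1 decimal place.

Signed shortest Δλ from -161.2° to +134.2° is -64.6°.
Midpoint longitude = -161.2° + (-64.6°)/2 = -161.2° − 32.3° = -193.5°.
Normalise into (−180°, 180°]: +166.5°.
(The naïve average (-161.2 + +134.2)/2 = -13.5° is on the wrong side of the globe.)

+166.5°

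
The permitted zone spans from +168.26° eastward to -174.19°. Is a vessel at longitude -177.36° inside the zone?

Band width going east from +168.26° to -174.19°: ((-174.19 − 168.26) mod 360) = 17.55°.
Offset of -177.36° east of the west edge: ((-177.36 − 168.26) mod 360) = 14.38°.
14.38° ≤ 17.55° ⇒ inside.

Yes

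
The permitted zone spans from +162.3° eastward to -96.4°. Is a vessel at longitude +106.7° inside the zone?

Band width going east from +162.3° to -96.4°: ((-96.4 − 162.3) mod 360) = 101.3°.
Offset of +106.7° east of the west edge: ((106.7 − 162.3) mod 360) = 304.4°.
304.4° > 101.3° ⇒ outside.

No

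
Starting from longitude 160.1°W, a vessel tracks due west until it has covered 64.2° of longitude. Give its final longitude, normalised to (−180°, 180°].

135.7°E

Start at -160.1°; shift −64.2° → -224.3°.
-224.3° lies outside (−180°, 180°]; add 360° → +135.7°.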